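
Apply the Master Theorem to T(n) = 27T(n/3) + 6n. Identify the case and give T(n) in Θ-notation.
Master Theorem template: T(n) = a·T(n/b) + f(n).
Here: a=27, b=3, f(n)=6n
Compute log_b(a) = log_3(27) = 3.
f(n) = 6n = O(n^(3-ε)) with ε = 2. Case 1: T(n) = Θ(n^log_b(a)) = Θ(n^3).

Case 1: T(n) = Θ(n^3)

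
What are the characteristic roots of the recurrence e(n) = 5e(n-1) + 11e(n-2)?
Substitute e(n) = rⁿ and divide through by rⁿ⁻²: r² - 5r - 11 = 0
Discriminant: 5² + 4·11 = 69, not a perfect square, so by the quadratic formula r = (5 ± √69)/2.
General solution: e(n) = A·r₁ⁿ + B·r₂ⁿ where r₁,r₂ = (5 ± √69)/2

Characteristic: r² - 5r - 11 = 0, Roots: r = (5 ± √69)/2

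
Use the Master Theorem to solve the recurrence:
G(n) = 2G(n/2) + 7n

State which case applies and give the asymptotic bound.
Master Theorem template: G(n) = a·G(n/b) + f(n).
Here: a=2, b=2, f(n)=7n
Compute log_b(a) = log_2(2) = 1.
f(n) = 7n = Θ(n). Case 2: G(n) = Θ(n log n).

Case 2: G(n) = Θ(n log n)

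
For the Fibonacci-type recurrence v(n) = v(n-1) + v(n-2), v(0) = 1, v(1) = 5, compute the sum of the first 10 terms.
Computing the sequence terms: 1, 5, 6, 11, 17, 28, 45, 73, 118, 191
Adding these values together:

495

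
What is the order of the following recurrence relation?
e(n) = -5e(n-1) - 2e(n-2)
The order is the largest lag k for which e(n-k) appears. Here the deepest term is e(n-2), so the order is 2.

Order 2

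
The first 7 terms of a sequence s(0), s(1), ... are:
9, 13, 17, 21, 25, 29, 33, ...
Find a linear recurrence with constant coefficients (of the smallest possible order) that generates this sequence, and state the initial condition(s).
Look for the lowest-order linear relation among consecutive terms.
Observation: consecutive differences are constant (= 4).
Check at n=2: 1·13 + 4 = 17. ✓

s(n) = s(n-1) + 4, s(0) = 9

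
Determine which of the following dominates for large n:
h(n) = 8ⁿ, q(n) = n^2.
Comparing growth rates:
Growth-rate hierarchy: log n ≺ any polynomial ≺ any exponential cⁿ (c>1) ≺ n! ≺ nⁿ.
exponential base 8 dominates polynomial degree 2 asymptotically.

h(n) grows faster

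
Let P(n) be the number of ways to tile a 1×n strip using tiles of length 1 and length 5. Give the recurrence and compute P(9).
Condition on the last tile: it has length 1 (leaving a 1×(n-1) strip) or length 5 (leaving a 1×(n-5) strip), so P(n) = P(n-1) + P(n-5) (order-5 linear recurrence).
For 0 ≤ i < 5 only unit tiles fit, so P(i) = 1.
Iterating the recurrence: P(5) = 2, P(6) = 3, P(7) = 4, P(8) = 5, P(9) = 6.

P(n) = P(n-1) + P(n-5), with P(i) = 1 for 0 ≤ i < 5; P(9) = 6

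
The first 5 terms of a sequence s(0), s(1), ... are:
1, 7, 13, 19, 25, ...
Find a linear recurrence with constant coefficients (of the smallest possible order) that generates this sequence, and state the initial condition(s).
Look for the lowest-order linear relation among consecutive terms.
Observation: consecutive differences are constant (= 6).
Check at n=2: 1·7 + 6 = 13. ✓

s(n) = s(n-1) + 6, s(0) = 1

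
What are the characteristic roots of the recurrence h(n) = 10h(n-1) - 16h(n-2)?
Substitute h(n) = rⁿ and divide through by rⁿ⁻²: r² - 10r + 16 = 0
Factor: (r - 8)(r - 2) = 0, so r = 8, 2.
General solution: h(n) = A·8ⁿ + B·2ⁿ

Characteristic: r² - 10r + 16 = 0, Roots: r = 8, 2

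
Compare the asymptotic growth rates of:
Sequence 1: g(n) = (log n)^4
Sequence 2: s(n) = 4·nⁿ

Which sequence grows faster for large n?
Comparing growth rates:
Growth-rate hierarchy: log n ≺ any polynomial ≺ any exponential cⁿ (c>1) ≺ n! ≺ nⁿ.
super-exponential nⁿ dominates polylogarithmic (log n)^4 asymptotically.

s(n) grows faster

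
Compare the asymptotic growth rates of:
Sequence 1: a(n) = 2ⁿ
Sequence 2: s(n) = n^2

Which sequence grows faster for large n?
Comparing growth rates:
Growth-rate hierarchy: log n ≺ any polynomial ≺ any exponential cⁿ (c>1) ≺ n! ≺ nⁿ.
exponential base 2 dominates polynomial degree 2 asymptotically.

a(n) grows faster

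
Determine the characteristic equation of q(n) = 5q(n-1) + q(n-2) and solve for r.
Substitute q(n) = rⁿ and divide through by rⁿ⁻²: r² - 5r - 1 = 0
Discriminant: 5² + 4·1 = 29, not a perfect square, so by the quadratic formula r = (5 ± √29)/2.
General solution: q(n) = A·r₁ⁿ + B·r₂ⁿ where r₁,r₂ = (5 ± √29)/2

Characteristic: r² - 5r - 1 = 0, Roots: r = (5 ± √29)/2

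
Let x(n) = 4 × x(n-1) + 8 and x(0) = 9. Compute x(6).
Computing step by step:
x(0) = 9
x(1) = 4 × 9 + 8 = 44
x(2) = 4 × 44 + 8 = 184
x(3) = 4 × 184 + 8 = 744
x(4) = 4 × 744 + 8 = 2984
x(5) = 4 × 2984 + 8 = 11944
x(6) = 4 × 11944 + 8 = 47784

47784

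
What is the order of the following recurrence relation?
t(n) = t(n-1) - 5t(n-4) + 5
The order is the largest lag k for which t(n-k) appears. Here the deepest term is t(n-4) (the 5 term is non-homogeneous and does not affect the order), so the order is 4.

Order 4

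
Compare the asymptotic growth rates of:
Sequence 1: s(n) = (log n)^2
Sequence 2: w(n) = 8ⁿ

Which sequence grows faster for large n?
Comparing growth rates:
Growth-rate hierarchy: log n ≺ any polynomial ≺ any exponential cⁿ (c>1) ≺ n! ≺ nⁿ.
exponential base 8 dominates polylogarithmic (log n)^2 asymptotically.

w(n) grows faster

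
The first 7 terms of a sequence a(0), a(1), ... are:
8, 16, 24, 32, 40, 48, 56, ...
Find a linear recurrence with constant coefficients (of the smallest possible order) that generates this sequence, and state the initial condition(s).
Look for the lowest-order linear relation among consecutive terms.
Observation: consecutive differences are constant (= 8).
Check at n=2: 1·16 + 8 = 24. ✓

a(n) = a(n-1) + 8, a(0) = 8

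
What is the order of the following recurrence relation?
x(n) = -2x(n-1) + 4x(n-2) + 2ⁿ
The order is the largest lag k for which x(n-k) appears. Here the deepest term is x(n-2) (the 2ⁿ term is non-homogeneous and does not affect the order), so the order is 2.

Order 2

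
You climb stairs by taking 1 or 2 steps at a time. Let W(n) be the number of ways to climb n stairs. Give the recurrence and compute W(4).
Condition on the size of the last step (1 to 2): before it there were n-1, …, n-2 stairs climbed, and these cases are disjoint, so W(n) = W(n-1) + W(n-2) (Fibonacci-type sequence).
Initial conditions by direct count (compositions of i into parts ≤ 2): W(1) = 1; W(2) = 2.
Iterating the recurrence: W(3) = 3, W(4) = 5.

W(n) = W(n-1) + W(n-2), W(1) = 1, W(2) = 2; W(4) = 5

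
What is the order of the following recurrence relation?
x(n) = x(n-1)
The order is the largest lag k for which x(n-k) appears. Here the deepest term is x(n-1), so the order is 1.

Order 1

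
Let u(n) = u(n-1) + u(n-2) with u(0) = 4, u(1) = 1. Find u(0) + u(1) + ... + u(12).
Computing the sequence terms: 4, 1, 5, 6, 11, 17, 28, 45, 73, 118, 191, 309, 500
Adding these values together:

1308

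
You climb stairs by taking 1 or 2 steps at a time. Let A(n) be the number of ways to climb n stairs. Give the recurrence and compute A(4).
Condition on the size of the last step (1 to 2): before it there were n-1, …, n-2 stairs climbed, and these cases are disjoint, so A(n) = A(n-1) + A(n-2) (Fibonacci-type sequence).
Initial conditions by direct count (compositions of i into parts ≤ 2): A(1) = 1; A(2) = 2.
Iterating the recurrence: A(3) = 3, A(4) = 5.

A(n) = A(n-1) + A(n-2), A(1) = 1, A(2) = 2; A(4) = 5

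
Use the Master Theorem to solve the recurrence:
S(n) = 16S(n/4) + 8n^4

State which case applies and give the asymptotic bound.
Master Theorem template: S(n) = a·S(n/b) + f(n).
Here: a=16, b=4, f(n)=8n^4
Compute log_b(a) = log_4(16) = 2.
f(n) = 8n^4 = Ω(n^(2+ε)) with ε = 2, and the regularity condition holds (a·f(n/b) = (a/b^4)·f(n) with a/b^4 = 4^-2 < 1). Case 3: S(n) = Θ(f(n)) = Θ(n^4).

Case 3: S(n) = Θ(n^4)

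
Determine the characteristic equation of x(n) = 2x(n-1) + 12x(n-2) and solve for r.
Substitute x(n) = rⁿ and divide through by rⁿ⁻²: r² - 2r - 12 = 0
Discriminant: 2² + 4·12 = 52, not a perfect square, so by the quadratic formula r = (2 ± √52)/2.
General solution: x(n) = A·r₁ⁿ + B·r₂ⁿ where r₁,r₂ = (2 ± √52)/2

Characteristic: r² - 2r - 12 = 0, Roots: r = (2 ± √52)/2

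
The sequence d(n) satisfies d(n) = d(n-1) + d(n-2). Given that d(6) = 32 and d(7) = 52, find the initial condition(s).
Work backwards using d(k) = d(k+2) - d(k+1):
d(5) = d(7) - d(6) = 52 - 32 = 20
d(4) = d(6) - d(5) = 32 - 20 = 12
d(3) = d(5) - d(4) = 20 - 12 = 8
d(2) = d(4) - d(3) = 12 - 8 = 4
d(1) = d(3) - d(2) = 8 - 4 = 4
d(0) = d(2) - d(1) = 4 - 4 = 0

d(0) = 0, d(1) = 4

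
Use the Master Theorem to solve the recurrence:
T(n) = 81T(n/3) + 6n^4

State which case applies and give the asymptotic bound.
Master Theorem template: T(n) = a·T(n/b) + f(n).
Here: a=81, b=3, f(n)=6n^4
Compute log_b(a) = log_3(81) = 4.
f(n) = 6n^4 = Θ(n^4). Case 2: T(n) = Θ(n^4 log n).

Case 2: T(n) = Θ(n^4 log n)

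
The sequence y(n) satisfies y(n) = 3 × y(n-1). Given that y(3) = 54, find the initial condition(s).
In general y(n) = 3ⁿ · y(0). At n = 3: y(0) = y(3) / 3^3 = 54 / 27 = 2.

y(0) = 2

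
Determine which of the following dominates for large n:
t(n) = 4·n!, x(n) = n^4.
Comparing growth rates:
Growth-rate hierarchy: log n ≺ any polynomial ≺ any exponential cⁿ (c>1) ≺ n! ≺ nⁿ.
factorial dominates polynomial degree 4 asymptotically.

t(n) grows faster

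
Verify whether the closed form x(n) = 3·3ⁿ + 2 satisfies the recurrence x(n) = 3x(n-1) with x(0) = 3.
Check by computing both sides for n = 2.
From the recurrence with x(0) = 3:
  x(0) = 3, x(1) = 9, x(2) = 27
  so the recurrence gives x(2) = 27.
From the proposed closed form x(n) = 3·3ⁿ + 2:
  x(2) = 29.
The recurrence gives 27 but the closed form gives 29, so the closed form does not satisfy the recurrence.

No, the closed form is incorrect.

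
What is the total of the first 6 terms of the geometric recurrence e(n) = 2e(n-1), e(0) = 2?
Computing the sequence terms: 2, 4, 8, 16, 32, 64
Adding these values together:

126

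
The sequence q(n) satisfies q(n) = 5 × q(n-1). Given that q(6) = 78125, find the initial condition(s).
In general q(n) = 5ⁿ · q(0). At n = 6: q(0) = q(6) / 5^6 = 78125 / 15625 = 5.

q(0) = 5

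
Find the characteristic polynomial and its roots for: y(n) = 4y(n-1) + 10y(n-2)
Substitute y(n) = rⁿ and divide through by rⁿ⁻²: r² - 4r - 10 = 0
Discriminant: 4² + 4·10 = 56, not a perfect square, so by the quadratic formula r = (4 ± √56)/2.
General solution: y(n) = A·r₁ⁿ + B·r₂ⁿ where r₁,r₂ = (4 ± √56)/2

Characteristic: r² - 4r - 10 = 0, Roots: r = (4 ± √56)/2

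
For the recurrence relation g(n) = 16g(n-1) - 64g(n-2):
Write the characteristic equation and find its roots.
Substitute g(n) = rⁿ and divide through by rⁿ⁻²: r² - 16r + 64 = 0
Factor: (r - 8)² = 0, so r = 8 (double root).
General solution: g(n) = (A + Bn)·8ⁿ

Characteristic: r² - 16r + 64 = 0, Roots: r = 8 (double root)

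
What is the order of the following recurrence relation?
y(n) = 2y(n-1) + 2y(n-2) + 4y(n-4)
The order is the largest lag k for which y(n-k) appears. Here the deepest term is y(n-4), so the order is 4.

Order 4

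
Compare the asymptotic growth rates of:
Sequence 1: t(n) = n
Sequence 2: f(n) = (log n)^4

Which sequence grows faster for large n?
Comparing growth rates:
Growth-rate hierarchy: log n ≺ any polynomial ≺ any exponential cⁿ (c>1) ≺ n! ≺ nⁿ.
polynomial degree 1 dominates polylogarithmic (log n)^4 asymptotically.

t(n) grows faster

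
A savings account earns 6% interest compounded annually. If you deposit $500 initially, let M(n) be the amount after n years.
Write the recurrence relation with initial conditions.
Each year the balance grows by 6%, i.e. is multiplied by 1 + 6/100 = 1.06, so M(n) = 1.06 × M(n-1). The initial deposit gives M(0) = 500.
Unrolling gives the closed form M(n) = 500 × (1.06)ⁿ.

M(n) = 1.06 × M(n-1), M(0) = 500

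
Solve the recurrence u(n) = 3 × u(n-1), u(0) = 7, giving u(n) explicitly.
Recurrence: u(n) = 3 × u(n-1), initial: u(0) = 7.
Each term is 3 times the previous, so this is geometric with ratio 3. After n steps: u(n) = u(0)·3ⁿ = 7·3ⁿ.

u(n) = 7·3ⁿ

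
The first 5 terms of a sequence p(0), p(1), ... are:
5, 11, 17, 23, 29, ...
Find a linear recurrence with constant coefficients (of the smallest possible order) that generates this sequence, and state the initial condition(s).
Look for the lowest-order linear relation among consecutive terms.
Observation: consecutive differences are constant (= 6).
Check at n=2: 1·11 + 6 = 17. ✓

p(n) = p(n-1) + 6, p(0) = 5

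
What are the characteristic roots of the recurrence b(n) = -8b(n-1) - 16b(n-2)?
Substitute b(n) = rⁿ and divide through by rⁿ⁻²: r² + 8r + 16 = 0
Factor: (r + 4)² = 0, so r = -4 (double root).
General solution: b(n) = (A + Bn)·(-4)ⁿ

Characteristic: r² + 8r + 16 = 0, Roots: r = -4 (double root)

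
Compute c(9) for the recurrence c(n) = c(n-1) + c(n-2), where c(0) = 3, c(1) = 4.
Computing the sequence terms:
3, 4, 7, 11, 18, 29, 47, 76, 123, 199

199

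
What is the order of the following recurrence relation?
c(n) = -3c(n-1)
The order is the largest lag k for which c(n-k) appears. Here the deepest term is c(n-1), so the order is 1.

Order 1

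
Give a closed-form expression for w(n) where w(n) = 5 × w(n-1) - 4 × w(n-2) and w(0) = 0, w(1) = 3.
Recurrence: w(n) = 5 × w(n-1) - 4 × w(n-2), initial: w(0) = 0, w(1) = 3.
Characteristic equation: r² - 5r + 4 = 0, which factors as (r - 4)(r - 1) = 0, so r = 4, 1. General solution w(n) = A·4ⁿ + B·1ⁿ. From w(0) = 0: A + B = 0. From w(1) = 3: 4A + 1B = 3. Solving gives A = 1, B = -1.

w(n) = 4ⁿ - 1ⁿ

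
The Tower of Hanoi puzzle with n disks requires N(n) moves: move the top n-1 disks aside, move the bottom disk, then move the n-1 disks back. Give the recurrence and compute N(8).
Moving n disks = move the top n-1 disks aside (N(n-1) moves) + move the largest disk (1 move) + move the n-1 disks back on top (N(n-1) moves), so N(n) = 2N(n-1) + 1, with N(1) = 1 (a single disk takes one move).
First terms: 1, 3, 7, 15, 31, 63, … — each is one less than a power of 2. Indeed N(n) + 1 = 2(N(n-1) + 1) with N(1) + 1 = 2, so N(n) + 1 = 2ⁿ and N(n) = 2ⁿ - 1.
Hence N(8) = 2^8 - 1 = 256 - 1 = 255.

N(n) = 2N(n-1) + 1, N(1) = 1; N(8) = 255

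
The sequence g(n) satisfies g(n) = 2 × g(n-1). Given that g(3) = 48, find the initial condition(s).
In general g(n) = 2ⁿ · g(0). At n = 3: g(0) = g(3) / 2^3 = 48 / 8 = 6.

g(0) = 6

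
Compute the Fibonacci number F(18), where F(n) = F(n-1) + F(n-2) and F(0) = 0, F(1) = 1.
Computing the sequence terms:
0, 1, 1, 2, 3, 5, 8, 13, 21, 34, 55, 89, 144, 233, 377, 610, 987, 1597, 2584

2584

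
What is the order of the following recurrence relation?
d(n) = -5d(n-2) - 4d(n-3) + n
The order is the largest lag k for which d(n-k) appears. Here the deepest term is d(n-3) (the n term is non-homogeneous and does not affect the order), so the order is 3.

Order 3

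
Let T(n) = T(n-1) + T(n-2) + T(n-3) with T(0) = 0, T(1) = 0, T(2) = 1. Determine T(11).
Computing the sequence terms:
0, 0, 1, 1, 2, 4, 7, 13, 24, 44, 81, 149

149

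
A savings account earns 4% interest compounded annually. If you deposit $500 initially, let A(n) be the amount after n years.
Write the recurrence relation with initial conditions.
Each year the balance grows by 4%, i.e. is multiplied by 1 + 4/100 = 1.04, so A(n) = 1.04 × A(n-1). The initial deposit gives A(0) = 500.
Unrolling gives the closed form A(n) = 500 × (1.04)ⁿ.

A(n) = 1.04 × A(n-1), A(0) = 500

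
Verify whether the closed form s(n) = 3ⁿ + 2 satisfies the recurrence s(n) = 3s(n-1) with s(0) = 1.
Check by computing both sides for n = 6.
From the recurrence with s(0) = 1:
  s(0) = 1, s(1) = 3, s(2) = 9, s(3) = 27, s(4) = 81, s(5) = 243, s(6) = 729
  so the recurrence gives s(6) = 729.
From the proposed closed form s(n) = 3ⁿ + 2:
  s(6) = 731.
The recurrence gives 729 but the closed form gives 731, so the closed form does not satisfy the recurrence.

No, the closed form is incorrect.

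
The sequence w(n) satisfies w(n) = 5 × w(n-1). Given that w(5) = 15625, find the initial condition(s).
In general w(n) = 5ⁿ · w(0). At n = 5: w(0) = w(5) / 5^5 = 15625 / 3125 = 5.

w(0) = 5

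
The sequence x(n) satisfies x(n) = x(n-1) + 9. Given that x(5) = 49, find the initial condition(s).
x(5) = x(0) + 5·9, so x(0) = 49 - 45 = 4.

x(0) = 4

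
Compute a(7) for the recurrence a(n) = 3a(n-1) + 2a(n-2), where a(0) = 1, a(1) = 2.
Computing the sequence terms:
1, 2, 8, 28, 100, 356, 1268, 4516

4516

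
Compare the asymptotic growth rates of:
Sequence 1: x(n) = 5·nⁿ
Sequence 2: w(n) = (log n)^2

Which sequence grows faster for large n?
Comparing growth rates:
Growth-rate hierarchy: log n ≺ any polynomial ≺ any exponential cⁿ (c>1) ≺ n! ≺ nⁿ.
super-exponential nⁿ dominates polylogarithmic (log n)^2 asymptotically.

x(n) grows faster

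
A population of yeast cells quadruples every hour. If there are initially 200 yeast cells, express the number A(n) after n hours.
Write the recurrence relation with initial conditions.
Each hour multiplies the count by 4, so the count after n hours depends only on the count after n-1 hours: A(n) = 4 × A(n-1). The starting count gives A(0) = 200.
Unrolling n times gives the closed form A(n) = 200 × 4ⁿ.

A(n) = 4 × A(n-1), A(0) = 200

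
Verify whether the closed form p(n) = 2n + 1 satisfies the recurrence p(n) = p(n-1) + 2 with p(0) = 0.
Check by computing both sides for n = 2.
From the recurrence with p(0) = 0:
  p(0) = 0, p(1) = 2, p(2) = 4
  so the recurrence gives p(2) = 4.
From the proposed closed form p(n) = 2n + 1:
  p(2) = 5.
The recurrence gives 4 but the closed form gives 5, so the closed form does not satisfy the recurrence.

No, the closed form is incorrect.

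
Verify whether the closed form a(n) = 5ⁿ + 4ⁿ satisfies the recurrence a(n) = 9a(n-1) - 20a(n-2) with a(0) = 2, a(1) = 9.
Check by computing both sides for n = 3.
From the recurrence with a(0) = 2, a(1) = 9:
  a(0) = 2, a(1) = 9, a(2) = 41, a(3) = 189
  so the recurrence gives a(3) = 189.
From the proposed closed form a(n) = 5ⁿ + 4ⁿ:
  a(3) = 189.
Both sides give 189 at n = 3, and the initial condition(s) match, so the closed form is consistent.

Yes, the closed form is correct.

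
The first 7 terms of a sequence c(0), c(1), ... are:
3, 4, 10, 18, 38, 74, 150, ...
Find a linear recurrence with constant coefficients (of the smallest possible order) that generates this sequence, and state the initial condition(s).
Look for the lowest-order linear relation among consecutive terms.
Observation: c(n) - 1·c(n-1) - (2)·c(n-2) = 0 holds for the shown terms, and no order-1 relation c(n) = α·c(n-1) + β fits.
Check at n=3: 1·10 + (2)·4 = 18. ✓

c(n) = c(n-1) + 2c(n-2), c(0) = 3, c(1) = 4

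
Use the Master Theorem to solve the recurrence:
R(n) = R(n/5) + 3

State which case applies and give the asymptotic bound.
Master Theorem template: R(n) = a·R(n/b) + f(n).
Here: a=1, b=5, f(n)=3
Compute log_b(a) = log_5(1) = 0.
f(n) = 3 = Θ(1). Case 2: R(n) = Θ(log n).

Case 2: R(n) = Θ(log n)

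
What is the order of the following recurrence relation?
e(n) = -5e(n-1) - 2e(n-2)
The order is the largest lag k for which e(n-k) appears. Here the deepest term is e(n-2), so the order is 2.

Order 2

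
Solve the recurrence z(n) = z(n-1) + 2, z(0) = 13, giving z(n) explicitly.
Recurrence: z(n) = z(n-1) + 2, initial: z(0) = 13.
Each step adds 2, so z(n) = z(0) + 2n = 2n + 13.

z(n) = 2n + 13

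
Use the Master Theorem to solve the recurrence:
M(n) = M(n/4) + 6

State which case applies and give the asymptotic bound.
Master Theorem template: M(n) = a·M(n/b) + f(n).
Here: a=1, b=4, f(n)=6
Compute log_b(a) = log_4(1) = 0.
f(n) = 6 = Θ(1). Case 2: M(n) = Θ(log n).

Case 2: M(n) = Θ(log n)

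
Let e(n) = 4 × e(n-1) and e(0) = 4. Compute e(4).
Computing step by step:
e(0) = 4
e(1) = 4 × 4 = 16
e(2) = 4 × 16 = 64
e(3) = 4 × 64 = 256
e(4) = 4 × 256 = 1024

1024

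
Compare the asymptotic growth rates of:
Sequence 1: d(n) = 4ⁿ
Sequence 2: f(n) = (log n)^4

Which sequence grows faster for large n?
Comparing growth rates:
Growth-rate hierarchy: log n ≺ any polynomial ≺ any exponential cⁿ (c>1) ≺ n! ≺ nⁿ.
exponential base 4 dominates polylogarithmic (log n)^4 asymptotically.

d(n) grows faster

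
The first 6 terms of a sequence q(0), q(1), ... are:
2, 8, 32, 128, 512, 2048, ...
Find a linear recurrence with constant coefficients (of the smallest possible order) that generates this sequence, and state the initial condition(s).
Look for the lowest-order linear relation among consecutive terms.
Observation: each term is 4× the previous.
Check at n=2: 4·8 = 32. ✓

q(n) = 4 × q(n-1), q(0) = 2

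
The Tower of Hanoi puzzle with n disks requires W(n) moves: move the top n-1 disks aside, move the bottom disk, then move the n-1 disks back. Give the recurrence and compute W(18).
Moving n disks = move the top n-1 disks aside (W(n-1) moves) + move the largest disk (1 move) + move the n-1 disks back on top (W(n-1) moves), so W(n) = 2W(n-1) + 1, with W(1) = 1 (a single disk takes one move).
First terms: 1, 3, 7, 15, 31, 63, … — each is one less than a power of 2. Indeed W(n) + 1 = 2(W(n-1) + 1) with W(1) + 1 = 2, so W(n) + 1 = 2ⁿ and W(n) = 2ⁿ - 1.
Hence W(18) = 2^18 - 1 = 262144 - 1 = 262143.

W(n) = 2W(n-1) + 1, W(1) = 1; W(18) = 262143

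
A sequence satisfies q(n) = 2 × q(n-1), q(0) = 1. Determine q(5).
Computing step by step:
q(0) = 1
q(1) = 2 × 1 = 2
q(2) = 2 × 2 = 4
q(3) = 2 × 4 = 8
q(4) = 2 × 8 = 16
q(5) = 2 × 16 = 32

32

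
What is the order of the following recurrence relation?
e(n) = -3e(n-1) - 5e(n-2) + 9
The order is the largest lag k for which e(n-k) appears. Here the deepest term is e(n-2) (the 9 term is non-homogeneous and does not affect the order), so the order is 2.

Order 2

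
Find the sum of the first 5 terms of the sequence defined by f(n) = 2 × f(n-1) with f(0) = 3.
Computing the sequence terms: 3, 6, 12, 24, 48
Adding these values together:

93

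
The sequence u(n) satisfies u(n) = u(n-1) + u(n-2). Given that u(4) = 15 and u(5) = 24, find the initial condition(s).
Work backwards using u(k) = u(k+2) - u(k+1):
u(3) = u(5) - u(4) = 24 - 15 = 9
u(2) = u(4) - u(3) = 15 - 9 = 6
u(1) = u(3) - u(2) = 9 - 6 = 3
u(0) = u(2) - u(1) = 6 - 3 = 3

u(0) = 3, u(1) = 3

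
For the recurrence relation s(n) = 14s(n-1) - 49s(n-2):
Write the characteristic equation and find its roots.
Substitute s(n) = rⁿ and divide through by rⁿ⁻²: r² - 14r + 49 = 0
Factor: (r - 7)² = 0, so r = 7 (double root).
General solution: s(n) = (A + Bn)·7ⁿ

Characteristic: r² - 14r + 49 = 0, Roots: r = 7 (double root)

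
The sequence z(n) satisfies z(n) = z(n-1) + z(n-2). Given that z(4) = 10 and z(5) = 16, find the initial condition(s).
Work backwards using z(k) = z(k+2) - z(k+1):
z(3) = z(5) - z(4) = 16 - 10 = 6
z(2) = z(4) - z(3) = 10 - 6 = 4
z(1) = z(3) - z(2) = 6 - 4 = 2
z(0) = z(2) - z(1) = 4 - 2 = 2

z(0) = 2, z(1) = 2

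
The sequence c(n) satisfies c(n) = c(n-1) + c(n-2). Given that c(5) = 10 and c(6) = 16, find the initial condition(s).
Work backwards using c(k) = c(k+2) - c(k+1):
c(4) = c(6) - c(5) = 16 - 10 = 6
c(3) = c(5) - c(4) = 10 - 6 = 4
c(2) = c(4) - c(3) = 6 - 4 = 2
c(1) = c(3) - c(2) = 4 - 2 = 2
c(0) = c(2) - c(1) = 2 - 2 = 0

c(0) = 0, c(1) = 2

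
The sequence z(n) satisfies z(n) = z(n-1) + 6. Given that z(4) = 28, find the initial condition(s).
z(4) = z(0) + 4·6, so z(0) = 28 - 24 = 4.

z(0) = 4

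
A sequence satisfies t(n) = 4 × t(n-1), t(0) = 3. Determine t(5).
Computing step by step:
t(0) = 3
t(1) = 4 × 3 = 12
t(2) = 4 × 12 = 48
t(3) = 4 × 48 = 192
t(4) = 4 × 192 = 768
t(5) = 4 × 768 = 3072

3072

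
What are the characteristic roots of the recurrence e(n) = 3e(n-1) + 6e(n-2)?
Substitute e(n) = rⁿ and divide through by rⁿ⁻²: r² - 3r - 6 = 0
Discriminant: 3² + 4·6 = 33, not a perfect square, so by the quadratic formula r = (3 ± √33)/2.
General solution: e(n) = A·r₁ⁿ + B·r₂ⁿ where r₁,r₂ = (3 ± √33)/2

Characteristic: r² - 3r - 6 = 0, Roots: r = (3 ± √33)/2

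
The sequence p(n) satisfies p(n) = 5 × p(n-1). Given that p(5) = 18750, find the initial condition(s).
In general p(n) = 5ⁿ · p(0). At n = 5: p(0) = p(5) / 5^5 = 18750 / 3125 = 6.

p(0) = 6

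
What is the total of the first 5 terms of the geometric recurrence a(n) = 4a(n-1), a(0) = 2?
Computing the sequence terms: 2, 8, 32, 128, 512
Adding these values together:

682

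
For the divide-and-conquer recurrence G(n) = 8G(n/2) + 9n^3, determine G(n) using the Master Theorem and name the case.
Master Theorem template: G(n) = a·G(n/b) + f(n).
Here: a=8, b=2, f(n)=9n^3
Compute log_b(a) = log_2(8) = 3.
f(n) = 9n^3 = Θ(n^3). Case 2: G(n) = Θ(n^3 log n).

Case 2: G(n) = Θ(n^3 log n)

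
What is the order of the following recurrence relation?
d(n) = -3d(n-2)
The order is the largest lag k for which d(n-k) appears. Here the deepest term is d(n-2), so the order is 2.

Order 2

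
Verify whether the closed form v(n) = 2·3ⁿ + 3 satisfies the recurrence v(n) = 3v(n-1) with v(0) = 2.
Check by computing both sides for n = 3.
From the recurrence with v(0) = 2:
  v(0) = 2, v(1) = 6, v(2) = 18, v(3) = 54
  so the recurrence gives v(3) = 54.
From the proposed closed form v(n) = 2·3ⁿ + 3:
  v(3) = 57.
The recurrence gives 54 but the closed form gives 57, so the closed form does not satisfy the recurrence.

No, the closed form is incorrect.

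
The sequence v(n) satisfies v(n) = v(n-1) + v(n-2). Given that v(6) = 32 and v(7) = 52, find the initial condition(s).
Work backwards using v(k) = v(k+2) - v(k+1):
v(5) = v(7) - v(6) = 52 - 32 = 20
v(4) = v(6) - v(5) = 32 - 20 = 12
v(3) = v(5) - v(4) = 20 - 12 = 8
v(2) = v(4) - v(3) = 12 - 8 = 4
v(1) = v(3) - v(2) = 8 - 4 = 4
v(0) = v(2) - v(1) = 4 - 4 = 0

v(0) = 0, v(1) = 4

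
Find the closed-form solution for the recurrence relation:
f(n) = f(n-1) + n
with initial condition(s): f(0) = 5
Recurrence: f(n) = f(n-1) + n, initial: f(0) = 5.
Telescoping: f(n) = f(0) + Σᵢ₌₁ⁿ i = 5 + n(n+1)/2.

f(n) = n(n+1)/2 + 5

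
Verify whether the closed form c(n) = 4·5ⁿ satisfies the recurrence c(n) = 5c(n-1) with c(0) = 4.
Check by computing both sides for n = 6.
From the recurrence with c(0) = 4:
  c(0) = 4, c(1) = 20, c(2) = 100, c(3) = 500, c(4) = 2500, c(5) = 12500, c(6) = 62500
  so the recurrence gives c(6) = 62500.
From the proposed closed form c(n) = 4·5ⁿ:
  c(6) = 62500.
Both sides give 62500 at n = 6, and the initial condition(s) match, so the closed form is consistent.

Yes, the closed form is correct.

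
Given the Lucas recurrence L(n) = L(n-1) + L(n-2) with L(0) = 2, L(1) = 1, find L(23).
Computing the sequence terms:
2, 1, 3, 4, 7, 11, 18, 29, 47, 76, 123, 199, 322, 521, 843, 1364, 2207, 3571, 5778, 9349, 15127, 24476, 39603, 64079

64079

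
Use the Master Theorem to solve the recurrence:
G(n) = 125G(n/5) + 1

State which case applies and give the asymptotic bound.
Master Theorem template: G(n) = a·G(n/b) + f(n).
Here: a=125, b=5, f(n)=1
Compute log_b(a) = log_5(125) = 3.
f(n) = 1 = O(n^(3-ε)) with ε = 3. Case 1: G(n) = Θ(n^log_b(a)) = Θ(n^3).

Case 1: G(n) = Θ(n^3)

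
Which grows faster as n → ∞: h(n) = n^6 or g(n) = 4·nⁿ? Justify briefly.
Comparing growth rates:
Growth-rate hierarchy: log n ≺ any polynomial ≺ any exponential cⁿ (c>1) ≺ n! ≺ nⁿ.
super-exponential nⁿ dominates polynomial degree 6 asymptotically.

g(n) grows faster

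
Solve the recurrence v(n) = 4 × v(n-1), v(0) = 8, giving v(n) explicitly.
Recurrence: v(n) = 4 × v(n-1), initial: v(0) = 8.
Each term is 4 times the previous, so this is geometric with ratio 4. After n steps: v(n) = v(0)·4ⁿ = 8·4ⁿ.

v(n) = 8·4ⁿ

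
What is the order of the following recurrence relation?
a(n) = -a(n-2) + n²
The order is the largest lag k for which a(n-k) appears. Here the deepest term is a(n-2) (the n² term is non-homogeneous and does not affect the order), so the order is 2.

Order 2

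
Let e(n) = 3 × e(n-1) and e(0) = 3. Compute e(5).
Computing step by step:
e(0) = 3
e(1) = 3 × 3 = 9
e(2) = 3 × 9 = 27
e(3) = 3 × 27 = 81
e(4) = 3 × 81 = 243
e(5) = 3 × 243 = 729

729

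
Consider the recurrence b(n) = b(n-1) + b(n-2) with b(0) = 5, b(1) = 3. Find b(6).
Computing the sequence terms:
5, 3, 8, 11, 19, 30, 49

49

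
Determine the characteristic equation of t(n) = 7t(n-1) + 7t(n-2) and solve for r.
Substitute t(n) = rⁿ and divide through by rⁿ⁻²: r² - 7r - 7 = 0
Discriminant: 7² + 4·7 = 77, not a perfect square, so by the quadratic formula r = (7 ± √77)/2.
General solution: t(n) = A·r₁ⁿ + B·r₂ⁿ where r₁,r₂ = (7 ± √77)/2

Characteristic: r² - 7r - 7 = 0, Roots: r = (7 ± √77)/2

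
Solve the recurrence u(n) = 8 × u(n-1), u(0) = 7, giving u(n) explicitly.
Recurrence: u(n) = 8 × u(n-1), initial: u(0) = 7.
Each term is 8 times the previous, so this is geometric with ratio 8. After n steps: u(n) = u(0)·8ⁿ = 7·8ⁿ.

u(n) = 7·8ⁿ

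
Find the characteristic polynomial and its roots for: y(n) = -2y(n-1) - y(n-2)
Substitute y(n) = rⁿ and divide through by rⁿ⁻²: r² + 2r + 1 = 0
Factor: (r + 1)² = 0, so r = -1 (double root).
General solution: y(n) = (A + Bn)·(-1)ⁿ

Characteristic: r² + 2r + 1 = 0, Roots: r = -1 (double root)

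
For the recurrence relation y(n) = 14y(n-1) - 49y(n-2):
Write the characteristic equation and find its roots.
Substitute y(n) = rⁿ and divide through by rⁿ⁻²: r² - 14r + 49 = 0
Factor: (r - 7)² = 0, so r = 7 (double root).
General solution: y(n) = (A + Bn)·7ⁿ

Characteristic: r² - 14r + 49 = 0, Roots: r = 7 (double root)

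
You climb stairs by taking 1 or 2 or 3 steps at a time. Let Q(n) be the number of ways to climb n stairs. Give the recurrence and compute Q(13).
Condition on the size of the last step (1 to 3): before it there were n-1, …, n-3 stairs climbed, and these cases are disjoint, so Q(n) = Q(n-1) + Q(n-2) + Q(n-3) (order-3 linear recurrence).
Initial conditions by direct count (compositions of i into parts ≤ 3): Q(1) = 1; Q(2) = 2; Q(3) = 4.
Iterating the recurrence: Q(4) = 7, Q(5) = 13, Q(6) = 24, Q(7) = 44, Q(8) = 81, Q(9) = 149, Q(10) = 274, Q(11) = 504, Q(12) = 927, Q(13) = 1705.

Q(n) = Q(n-1) + Q(n-2) + Q(n-3), Q(1) = 1, Q(2) = 2, Q(3) = 4; Q(13) = 1705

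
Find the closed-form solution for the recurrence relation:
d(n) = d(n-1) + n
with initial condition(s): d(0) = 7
Recurrence: d(n) = d(n-1) + n, initial: d(0) = 7.
Telescoping: d(n) = d(0) + Σᵢ₌₁ⁿ i = 7 + n(n+1)/2.

d(n) = n(n+1)/2 + 7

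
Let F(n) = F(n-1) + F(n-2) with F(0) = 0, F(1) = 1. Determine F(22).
Computing the sequence terms:
0, 1, 1, 2, 3, 5, 8, 13, 21, 34, 55, 89, 144, 233, 377, 610, 987, 1597, 2584, 4181, 6765, 10946, 17711

17711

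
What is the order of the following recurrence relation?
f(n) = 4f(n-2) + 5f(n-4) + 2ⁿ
The order is the largest lag k for which f(n-k) appears. Here the deepest term is f(n-4) (the 2ⁿ term is non-homogeneous and does not affect the order), so the order is 4.

Order 4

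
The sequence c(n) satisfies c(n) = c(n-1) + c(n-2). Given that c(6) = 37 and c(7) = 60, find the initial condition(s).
Work backwards using c(k) = c(k+2) - c(k+1):
c(5) = c(7) - c(6) = 60 - 37 = 23
c(4) = c(6) - c(5) = 37 - 23 = 14
c(3) = c(5) - c(4) = 23 - 14 = 9
c(2) = c(4) - c(3) = 14 - 9 = 5
c(1) = c(3) - c(2) = 9 - 5 = 4
c(0) = c(2) - c(1) = 5 - 4 = 1

c(0) = 1, c(1) = 4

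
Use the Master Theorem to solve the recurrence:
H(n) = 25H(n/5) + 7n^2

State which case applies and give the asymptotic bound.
Master Theorem template: H(n) = a·H(n/b) + f(n).
Here: a=25, b=5, f(n)=7n^2
Compute log_b(a) = log_5(25) = 2.
f(n) = 7n^2 = Θ(n^2). Case 2: H(n) = Θ(n^2 log n).

Case 2: H(n) = Θ(n^2 log n)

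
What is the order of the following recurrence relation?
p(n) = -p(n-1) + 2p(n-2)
The order is the largest lag k for which p(n-k) appears. Here the deepest term is p(n-2), so the order is 2.

Order 2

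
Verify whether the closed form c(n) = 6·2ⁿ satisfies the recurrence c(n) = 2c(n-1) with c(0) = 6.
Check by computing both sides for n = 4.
From the recurrence with c(0) = 6:
  c(0) = 6, c(1) = 12, c(2) = 24, c(3) = 48, c(4) = 96
  so the recurrence gives c(4) = 96.
From the proposed closed form c(n) = 6·2ⁿ:
  c(4) = 96.
Both sides give 96 at n = 4, and the initial condition(s) match, so the closed form is consistent.

Yes, the closed form is correct.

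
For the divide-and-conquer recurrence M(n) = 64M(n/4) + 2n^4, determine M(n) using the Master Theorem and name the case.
Master Theorem template: M(n) = a·M(n/b) + f(n).
Here: a=64, b=4, f(n)=2n^4
Compute log_b(a) = log_4(64) = 3.
f(n) = 2n^4 = Ω(n^(3+ε)) with ε = 1, and the regularity condition holds (a·f(n/b) = (a/b^4)·f(n) with a/b^4 = 4^-1 < 1). Case 3: M(n) = Θ(f(n)) = Θ(n^4).

Case 3: M(n) = Θ(n^4)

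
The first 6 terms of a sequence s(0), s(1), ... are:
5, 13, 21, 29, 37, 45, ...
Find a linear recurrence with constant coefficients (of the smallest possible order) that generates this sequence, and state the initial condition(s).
Look for the lowest-order linear relation among consecutive terms.
Observation: consecutive differences are constant (= 8).
Check at n=2: 1·13 + 8 = 21. ✓

s(n) = s(n-1) + 8, s(0) = 5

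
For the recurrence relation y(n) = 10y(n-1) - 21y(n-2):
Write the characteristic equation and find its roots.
Substitute y(n) = rⁿ and divide through by rⁿ⁻²: r² - 10r + 21 = 0
Factor: (r - 7)(r - 3) = 0, so r = 7, 3.
General solution: y(n) = A·7ⁿ + B·3ⁿ

Characteristic: r² - 10r + 21 = 0, Roots: r = 7, 3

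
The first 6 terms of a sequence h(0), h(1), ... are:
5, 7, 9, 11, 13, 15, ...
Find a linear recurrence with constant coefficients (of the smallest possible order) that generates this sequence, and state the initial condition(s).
Look for the lowest-order linear relation among consecutive terms.
Observation: consecutive differences are constant (= 2).
Check at n=2: 1·7 + 2 = 9. ✓

h(n) = h(n-1) + 2, h(0) = 5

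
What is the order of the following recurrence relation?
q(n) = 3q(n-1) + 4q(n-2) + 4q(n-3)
The order is the largest lag k for which q(n-k) appears. Here the deepest term is q(n-3), so the order is 3.

Order 3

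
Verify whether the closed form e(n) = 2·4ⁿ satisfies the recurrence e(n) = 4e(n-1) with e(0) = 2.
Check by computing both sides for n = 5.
From the recurrence with e(0) = 2:
  e(0) = 2, e(1) = 8, e(2) = 32, e(3) = 128, e(4) = 512, e(5) = 2048
  so the recurrence gives e(5) = 2048.
From the proposed closed form e(n) = 2·4ⁿ:
  e(5) = 2048.
Both sides give 2048 at n = 5, and the initial condition(s) match, so the closed form is consistent.

Yes, the closed form is correct.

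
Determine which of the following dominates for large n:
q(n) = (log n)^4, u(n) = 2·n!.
Comparing growth rates:
Growth-rate hierarchy: log n ≺ any polynomial ≺ any exponential cⁿ (c>1) ≺ n! ≺ nⁿ.
factorial dominates polylogarithmic (log n)^4 asymptotically.

u(n) grows faster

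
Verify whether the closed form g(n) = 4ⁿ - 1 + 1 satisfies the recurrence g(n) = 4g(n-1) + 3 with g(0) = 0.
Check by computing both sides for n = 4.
From the recurrence with g(0) = 0:
  g(0) = 0, g(1) = 3, g(2) = 15, g(3) = 63, g(4) = 255
  so the recurrence gives g(4) = 255.
From the proposed closed form g(n) = 4ⁿ - 1 + 1:
  g(4) = 256.
The recurrence gives 255 but the closed form gives 256, so the closed form does not satisfy the recurrence.

No, the closed form is incorrect.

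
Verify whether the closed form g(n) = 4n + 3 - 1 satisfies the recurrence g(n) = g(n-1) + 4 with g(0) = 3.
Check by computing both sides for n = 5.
From the recurrence with g(0) = 3:
  g(0) = 3, g(1) = 7, g(2) = 11, g(3) = 15, g(4) = 19, g(5) = 23
  so the recurrence gives g(5) = 23.
From the proposed closed form g(n) = 4n + 3 - 1:
  g(5) = 22.
The recurrence gives 23 but the closed form gives 22, so the closed form does not satisfy the recurrence.

No, the closed form is incorrect.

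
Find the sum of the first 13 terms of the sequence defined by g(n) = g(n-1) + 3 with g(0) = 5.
Computing the sequence terms: 5, 8, 11, 14, 17, 20, 23, 26, 29, 32, 35, 38, 41
Adding these values together:

299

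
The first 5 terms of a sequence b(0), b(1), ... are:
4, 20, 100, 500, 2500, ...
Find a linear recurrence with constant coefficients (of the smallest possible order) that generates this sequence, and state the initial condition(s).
Look for the lowest-order linear relation among consecutive terms.
Observation: each term is 5× the previous.
Check at n=2: 5·20 = 100. ✓

b(n) = 5 × b(n-1), b(0) = 4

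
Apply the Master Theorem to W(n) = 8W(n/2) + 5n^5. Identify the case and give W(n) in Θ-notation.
Master Theorem template: W(n) = a·W(n/b) + f(n).
Here: a=8, b=2, f(n)=5n^5
Compute log_b(a) = log_2(8) = 3.
f(n) = 5n^5 = Ω(n^(3+ε)) with ε = 2, and the regularity condition holds (a·f(n/b) = (a/b^5)·f(n) with a/b^5 = 2^-2 < 1). Case 3: W(n) = Θ(f(n)) = Θ(n^5).

Case 3: W(n) = Θ(n^5)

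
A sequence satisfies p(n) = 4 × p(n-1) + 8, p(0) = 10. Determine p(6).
Computing step by step:
p(0) = 10
p(1) = 4 × 10 + 8 = 48
p(2) = 4 × 48 + 8 = 200
p(3) = 4 × 200 + 8 = 808
p(4) = 4 × 808 + 8 = 3240
p(5) = 4 × 3240 + 8 = 12968
p(6) = 4 × 12968 + 8 = 51880

51880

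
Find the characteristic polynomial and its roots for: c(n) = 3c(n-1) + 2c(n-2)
Substitute c(n) = rⁿ and divide through by rⁿ⁻²: r² - 3r - 2 = 0
Discriminant: 3² + 4·2 = 17, not a perfect square, so by the quadratic formula r = (3 ± √17)/2.
General solution: c(n) = A·r₁ⁿ + B·r₂ⁿ where r₁,r₂ = (3 ± √17)/2

Characteristic: r² - 3r - 2 = 0, Roots: r = (3 ± √17)/2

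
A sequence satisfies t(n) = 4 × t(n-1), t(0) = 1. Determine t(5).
Computing step by step:
t(0) = 1
t(1) = 4 × 1 = 4
t(2) = 4 × 4 = 16
t(3) = 4 × 16 = 64
t(4) = 4 × 64 = 256
t(5) = 4 × 256 = 1024

1024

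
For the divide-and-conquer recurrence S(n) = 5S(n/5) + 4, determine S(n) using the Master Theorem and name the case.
Master Theorem template: S(n) = a·S(n/b) + f(n).
Here: a=5, b=5, f(n)=4
Compute log_b(a) = log_5(5) = 1.
f(n) = 4 = O(n^(1-ε)) with ε = 1. Case 1: S(n) = Θ(n^log_b(a)) = Θ(n).

Case 1: S(n) = Θ(n)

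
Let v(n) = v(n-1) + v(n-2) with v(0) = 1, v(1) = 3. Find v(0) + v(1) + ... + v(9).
Computing the sequence terms: 1, 3, 4, 7, 11, 18, 29, 47, 76, 123
Adding these values together:

319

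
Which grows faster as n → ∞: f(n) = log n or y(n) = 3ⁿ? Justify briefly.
Comparing growth rates:
Growth-rate hierarchy: log n ≺ any polynomial ≺ any exponential cⁿ (c>1) ≺ n! ≺ nⁿ.
exponential base 3 dominates logarithmic asymptotically.

y(n) grows faster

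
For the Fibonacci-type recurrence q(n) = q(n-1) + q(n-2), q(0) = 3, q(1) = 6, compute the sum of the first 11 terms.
Computing the sequence terms: 3, 6, 9, 15, 24, 39, 63, 102, 165, 267, 432
Adding these values together:

1125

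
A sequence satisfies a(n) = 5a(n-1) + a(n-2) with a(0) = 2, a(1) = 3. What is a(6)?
Computing the sequence terms:
2, 3, 17, 88, 457, 2373, 12322

12322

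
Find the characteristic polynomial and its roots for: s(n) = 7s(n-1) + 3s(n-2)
Substitute s(n) = rⁿ and divide through by rⁿ⁻²: r² - 7r - 3 = 0
Discriminant: 7² + 4·3 = 61, not a perfect square, so by the quadratic formula r = (7 ± √61)/2.
General solution: s(n) = A·r₁ⁿ + B·r₂ⁿ where r₁,r₂ = (7 ± √61)/2

Characteristic: r² - 7r - 3 = 0, Roots: r = (7 ± √61)/2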